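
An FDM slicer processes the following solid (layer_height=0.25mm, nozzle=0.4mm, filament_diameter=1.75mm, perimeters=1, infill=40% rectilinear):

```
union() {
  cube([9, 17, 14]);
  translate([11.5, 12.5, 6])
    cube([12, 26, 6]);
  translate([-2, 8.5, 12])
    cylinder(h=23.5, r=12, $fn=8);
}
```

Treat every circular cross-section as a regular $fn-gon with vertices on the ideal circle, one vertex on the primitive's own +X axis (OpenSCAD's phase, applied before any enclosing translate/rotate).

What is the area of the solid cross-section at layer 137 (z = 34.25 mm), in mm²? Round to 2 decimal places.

At z = 34.25 mm: the cube is absent (z outside [0, 14]); the cube at (11.5, 12.5) does not reach this height (z outside [6, 12]); the r=12 cylinder at (-2, 8.5) contributes a regular 8-gon of circumradius 12 (area = (8/2)·12.000²·sin(360°/8) = 407.29 mm²); Taking the union: only the r=12 cylinder at (-2, 8.5) is present, so the union is just that shape — area = 407.29 mm². Overall, the cross-section is a single solid region. Net area = 407.29 mm².

407.29 mm²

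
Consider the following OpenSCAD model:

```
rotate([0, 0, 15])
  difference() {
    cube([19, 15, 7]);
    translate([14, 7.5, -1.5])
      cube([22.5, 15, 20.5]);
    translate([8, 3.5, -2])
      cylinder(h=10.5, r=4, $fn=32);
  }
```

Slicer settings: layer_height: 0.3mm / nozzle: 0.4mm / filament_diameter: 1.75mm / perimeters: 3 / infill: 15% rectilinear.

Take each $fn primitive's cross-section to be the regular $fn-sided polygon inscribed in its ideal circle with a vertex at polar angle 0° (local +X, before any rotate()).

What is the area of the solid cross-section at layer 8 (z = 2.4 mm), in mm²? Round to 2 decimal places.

198.81 mm²

At z = 2.4 mm: the 19×15 cube contributes its full rectangle (area 285.00 mm²); the 22.5×15 cube at (14, 7.5) contributes its full rectangle (area 337.50 mm²); the r=4 cylinder at (8, 3.5) contributes a regular 32-gon of circumradius 4 (area = (32/2)·4.000²·sin(360°/32) = 49.94 mm²); After the difference (first − rest): starting from the 19×15 cube (285.00 mm²), the 22.5×15 cube at (14, 7.5) partially overlaps it — only the 37.50 mm² overlap (of its 337.50 mm²) is removed, clipping the outline; the r=4 cylinder at (8, 3.5) partially overlaps it — only the 48.69 mm² overlap (of its 49.94 mm²) is removed, clipping the outline — area = 198.81 mm²; (whole slice rotated 15° about Z — lengths, areas and connectivity unchanged). Overall, the cross-section is a single solid region. Net area = 198.81 mm².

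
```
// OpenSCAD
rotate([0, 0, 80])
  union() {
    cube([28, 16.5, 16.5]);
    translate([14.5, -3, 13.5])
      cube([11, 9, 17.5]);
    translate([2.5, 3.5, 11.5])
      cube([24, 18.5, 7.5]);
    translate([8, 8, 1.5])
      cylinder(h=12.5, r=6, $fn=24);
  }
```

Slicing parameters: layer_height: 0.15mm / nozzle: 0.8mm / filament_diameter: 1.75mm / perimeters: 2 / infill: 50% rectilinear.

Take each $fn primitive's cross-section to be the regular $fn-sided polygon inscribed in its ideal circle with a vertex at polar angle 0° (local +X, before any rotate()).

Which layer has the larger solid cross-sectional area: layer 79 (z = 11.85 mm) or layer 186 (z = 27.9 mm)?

Layer 79 (z = 11.85): the cube is present — its section is the full 28×16.5 rectangle (area 462.00 mm²); the cube at (14.5, -3) does not reach this height (z outside [13.5, 31]); the 24×18.5 cube at (2.5, 3.5) contributes its full rectangle (area 444.00 mm²); the r=6 cylinder at (8, 8) contributes a regular 24-gon of circumradius 6 (area = (24/2)·6.000²·sin(360°/24) = 111.81 mm²); Merging all regions: the regions partially overlap — summed areas 1017.81 mm² minus the doubly-counted overlap 423.81 mm² gives 594.00 mm² — area = 594.00 mm²; (rotated 80° about Z; rotation is an isometry so areas/perimeters/island counts are preserved). So its area = 594.00 mm². Layer 186 (z = 27.9): the cube is not intersected at this z (z outside [0, 16.5]); the cube at (14.5, -3) is present — its section is the full 11×9 rectangle (area 99.00 mm²); the cube at (2.5, 3.5) is not intersected at this z (z outside [11.5, 19]); the cylinder at (8, 8) does not reach this height (z outside [1.5, 14]); Combining (union): only the 11×9 cube at (14.5, -3) is present, so the union is just that shape — area = 99.00 mm²; (whole slice rotated 80° about Z — lengths, areas and connectivity unchanged). So its area = 99.00 mm². Layer 79 is larger (594.00 vs 99.00 mm²).

layer 79 (z = 11.85 mm)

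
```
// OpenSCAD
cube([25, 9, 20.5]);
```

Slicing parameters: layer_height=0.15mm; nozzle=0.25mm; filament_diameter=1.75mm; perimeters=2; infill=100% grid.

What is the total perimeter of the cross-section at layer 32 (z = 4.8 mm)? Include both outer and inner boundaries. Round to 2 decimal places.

68.00 mm

At z = 4.8 mm: the cube (footprint 25×9) is included at this height (perimeter 68.00 mm). Overall, the cross-section is a single solid region. Total boundary length (outer) = 68.00 mm.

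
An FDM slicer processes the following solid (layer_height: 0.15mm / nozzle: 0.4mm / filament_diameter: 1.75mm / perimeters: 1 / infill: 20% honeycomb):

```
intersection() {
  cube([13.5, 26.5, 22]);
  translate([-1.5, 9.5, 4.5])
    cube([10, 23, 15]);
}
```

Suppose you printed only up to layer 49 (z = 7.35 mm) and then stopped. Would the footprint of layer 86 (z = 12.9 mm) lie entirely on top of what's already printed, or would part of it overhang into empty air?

entirely on top

Compare the two slices. At z = 7.35: the 13.5×26.5 cube contributes its full rectangle (area 357.75 mm²); the cube at (-1.5, 9.5) is present — its section is the full 10×23 rectangle (area 230.00 mm²); After intersecting: the 10×23 cube at (-1.5, 9.5) partially overlaps the 13.5×26.5 cube; clipping to the common part keeps 144.50 mm² — area = 144.50 mm². At z = 12.9: the 13.5×26.5 cube contributes its full rectangle (area 357.75 mm²); the cube at (-1.5, 9.5) (footprint 10×23) is included at this height (area 230.00 mm²); Keeping only the common overlap: the 10×23 cube at (-1.5, 9.5) partially overlaps the 13.5×26.5 cube; clipping to the common part keeps 144.50 mm² — area = 144.50 mm². Checking containment: the cross-section at z = 12.9 is a subset of the cross-section at z = 7.35.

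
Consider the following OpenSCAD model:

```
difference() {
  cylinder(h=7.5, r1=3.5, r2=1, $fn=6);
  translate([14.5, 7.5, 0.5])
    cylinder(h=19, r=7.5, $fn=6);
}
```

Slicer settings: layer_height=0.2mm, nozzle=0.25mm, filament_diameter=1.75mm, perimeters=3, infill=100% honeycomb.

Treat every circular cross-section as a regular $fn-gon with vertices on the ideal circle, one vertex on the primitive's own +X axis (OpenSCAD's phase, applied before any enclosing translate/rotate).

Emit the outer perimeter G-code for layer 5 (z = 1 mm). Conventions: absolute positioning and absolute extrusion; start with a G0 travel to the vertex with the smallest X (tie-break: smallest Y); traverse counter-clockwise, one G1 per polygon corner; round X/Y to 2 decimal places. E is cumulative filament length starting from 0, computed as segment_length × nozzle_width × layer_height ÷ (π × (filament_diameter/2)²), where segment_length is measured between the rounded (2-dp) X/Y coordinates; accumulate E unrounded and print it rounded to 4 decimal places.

At z = 1 mm: the cone: at t=0.133 of its height the radius interpolates to r₁+(r₂−r₁)t = 3.167, giving a regular 6-gon of that circumradius; the r=7.5 cylinder at (14.5, 7.5) gives a regular 6-gon of circumradius 7.5 (constant along its height); Taking the first minus the rest: starting from the cone, the r=7.5 cylinder at (14.5, 7.5) misses the remaining region (no effect) — 1 connected region. The outline is a single polygon with 6 vertices. Extrusion per mm of travel: 0.25 × 0.2 / (π × 0.875²) = 0.020788. Accumulating E over each segment gives final E = 0.3948.

G0 X-3.17 Y0.00 Z1.00
G1 X-1.58 Y-2.74 E0.0659
G1 X1.58 Y-2.74 E0.1315
G1 X3.17 Y0.00 E0.1974
G1 X1.58 Y2.74 E0.2632
G1 X-1.58 Y2.74 E0.3289
G1 X-3.17 Y0.00 E0.3948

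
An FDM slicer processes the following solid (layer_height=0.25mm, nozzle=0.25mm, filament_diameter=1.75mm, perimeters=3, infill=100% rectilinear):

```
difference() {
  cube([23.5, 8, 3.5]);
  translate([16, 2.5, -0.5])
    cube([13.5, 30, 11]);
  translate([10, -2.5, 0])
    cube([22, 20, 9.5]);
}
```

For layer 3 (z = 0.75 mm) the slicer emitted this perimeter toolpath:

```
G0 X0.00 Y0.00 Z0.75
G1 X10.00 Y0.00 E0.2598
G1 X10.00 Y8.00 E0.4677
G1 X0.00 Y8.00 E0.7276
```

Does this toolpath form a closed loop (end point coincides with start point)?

no

Start point (G0): (0.00, 0.00). End point (last G1): the path does not return to the start — open.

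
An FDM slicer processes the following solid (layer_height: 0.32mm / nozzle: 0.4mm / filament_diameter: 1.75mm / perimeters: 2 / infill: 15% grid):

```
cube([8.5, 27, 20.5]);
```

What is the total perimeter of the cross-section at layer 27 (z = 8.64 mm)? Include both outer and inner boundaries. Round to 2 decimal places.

At z = 8.64 mm: the cube (footprint 8.5×27) is included at this height (perimeter 71.00 mm). Overall, the cross-section is a single solid region. Total boundary length (outer) = 71.00 mm.

71.00 mm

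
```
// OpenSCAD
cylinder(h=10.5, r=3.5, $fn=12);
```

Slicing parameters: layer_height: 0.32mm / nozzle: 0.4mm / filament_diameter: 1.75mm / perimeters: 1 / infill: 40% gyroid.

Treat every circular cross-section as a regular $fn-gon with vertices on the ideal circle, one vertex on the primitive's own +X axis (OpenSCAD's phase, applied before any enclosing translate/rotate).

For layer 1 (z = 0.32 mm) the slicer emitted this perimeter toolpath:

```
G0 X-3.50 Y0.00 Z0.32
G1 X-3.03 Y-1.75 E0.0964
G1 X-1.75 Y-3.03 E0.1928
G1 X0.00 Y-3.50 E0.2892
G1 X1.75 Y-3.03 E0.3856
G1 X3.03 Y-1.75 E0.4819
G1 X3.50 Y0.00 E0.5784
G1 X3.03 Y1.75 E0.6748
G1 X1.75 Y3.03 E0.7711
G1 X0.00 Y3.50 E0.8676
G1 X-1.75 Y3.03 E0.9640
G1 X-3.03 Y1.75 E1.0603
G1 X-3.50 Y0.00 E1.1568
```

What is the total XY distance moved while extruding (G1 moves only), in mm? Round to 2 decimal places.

21.74 mm

Sum the Euclidean lengths of each G1 segment: total = 21.74 mm.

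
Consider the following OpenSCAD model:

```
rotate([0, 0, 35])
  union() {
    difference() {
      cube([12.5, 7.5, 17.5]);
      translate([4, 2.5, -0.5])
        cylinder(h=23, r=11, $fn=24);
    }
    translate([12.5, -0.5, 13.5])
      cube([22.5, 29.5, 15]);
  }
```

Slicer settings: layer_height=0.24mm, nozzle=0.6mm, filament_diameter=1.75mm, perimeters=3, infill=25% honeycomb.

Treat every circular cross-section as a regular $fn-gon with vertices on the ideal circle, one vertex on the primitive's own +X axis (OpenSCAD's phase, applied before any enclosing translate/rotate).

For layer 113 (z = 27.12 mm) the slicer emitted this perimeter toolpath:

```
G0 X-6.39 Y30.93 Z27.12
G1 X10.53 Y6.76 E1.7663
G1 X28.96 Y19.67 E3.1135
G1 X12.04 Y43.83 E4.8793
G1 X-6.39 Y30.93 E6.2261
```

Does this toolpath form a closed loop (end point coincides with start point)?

yes

Start point (G0): (-6.39, 30.93). End point (last G1): the path returns to the start — closed.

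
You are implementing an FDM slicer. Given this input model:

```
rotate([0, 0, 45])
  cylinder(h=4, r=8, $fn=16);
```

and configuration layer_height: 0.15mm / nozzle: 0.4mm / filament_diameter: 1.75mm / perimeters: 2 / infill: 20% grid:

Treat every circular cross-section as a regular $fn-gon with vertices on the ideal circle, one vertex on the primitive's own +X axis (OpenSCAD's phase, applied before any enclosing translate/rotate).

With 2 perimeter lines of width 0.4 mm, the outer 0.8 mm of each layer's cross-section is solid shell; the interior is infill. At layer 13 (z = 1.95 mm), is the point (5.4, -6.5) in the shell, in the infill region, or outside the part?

At z = 1.95 mm: the r=8 cylinder contributes a regular 16-gon of circumradius 8; (rotated 45° about Z; rotation is an isometry so areas/perimeters/island counts are preserved). Overall, the cross-section is a single solid region. Undo the 45° rotation: the query point maps to (-0.778, -8.415) in the un-rotated model frame. The nearest boundary edge runs (-3.06, -7.39)→(-0.00, -8.00); distance from the point to it = 0.56 mm. The point is not inside any of the regions above, so it lies outside the cross-section (0.56 mm from the nearest boundary).

outside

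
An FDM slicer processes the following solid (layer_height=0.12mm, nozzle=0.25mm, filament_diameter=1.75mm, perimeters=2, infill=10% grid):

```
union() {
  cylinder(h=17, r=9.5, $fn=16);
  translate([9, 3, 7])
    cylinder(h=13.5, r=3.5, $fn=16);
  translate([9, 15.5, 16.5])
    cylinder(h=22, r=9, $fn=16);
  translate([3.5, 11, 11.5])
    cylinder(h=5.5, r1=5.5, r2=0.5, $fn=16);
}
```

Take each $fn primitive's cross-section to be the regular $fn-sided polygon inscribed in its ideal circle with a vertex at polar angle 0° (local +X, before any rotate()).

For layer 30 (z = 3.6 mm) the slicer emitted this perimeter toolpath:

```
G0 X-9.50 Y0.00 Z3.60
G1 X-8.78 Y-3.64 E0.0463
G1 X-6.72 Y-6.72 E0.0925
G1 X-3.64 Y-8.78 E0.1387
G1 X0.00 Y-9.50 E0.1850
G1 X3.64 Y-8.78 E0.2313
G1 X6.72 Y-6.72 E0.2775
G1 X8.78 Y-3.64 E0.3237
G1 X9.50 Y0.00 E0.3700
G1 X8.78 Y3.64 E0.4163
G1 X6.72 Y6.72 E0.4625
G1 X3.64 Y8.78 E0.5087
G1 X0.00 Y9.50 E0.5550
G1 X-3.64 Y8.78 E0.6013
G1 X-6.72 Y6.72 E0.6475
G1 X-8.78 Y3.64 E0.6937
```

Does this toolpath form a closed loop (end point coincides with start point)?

Start point (G0): (-9.50, 0.00). End point (last G1): the path does not return to the start — open.

no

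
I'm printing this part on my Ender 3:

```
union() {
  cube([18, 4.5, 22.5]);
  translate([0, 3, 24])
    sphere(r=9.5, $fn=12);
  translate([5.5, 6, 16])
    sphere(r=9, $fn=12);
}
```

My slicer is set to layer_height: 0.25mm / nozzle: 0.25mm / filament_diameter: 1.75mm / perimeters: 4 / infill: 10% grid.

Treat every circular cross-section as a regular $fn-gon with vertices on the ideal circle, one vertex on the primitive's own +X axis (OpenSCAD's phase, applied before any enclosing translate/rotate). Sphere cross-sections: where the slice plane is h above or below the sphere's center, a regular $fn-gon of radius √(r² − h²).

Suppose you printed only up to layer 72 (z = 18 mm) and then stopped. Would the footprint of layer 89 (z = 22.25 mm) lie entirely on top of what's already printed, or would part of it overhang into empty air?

Compare the two slices. At z = 18: the cube (footprint 18×4.5) is included at this height (area 81.00 mm²); the r=9.5 sphere at (0, 3) contributes a regular 12-gon of circumradius √(9.5²−6²) = 7.365 (area = (12/2)·7.365²·sin(360°/12) = 162.75 mm²); the r=9 sphere at (5.5, 6) slices to a regular 12-gon of circumradius 8.775 (√(r²−h²) with h=2 from center) (area = (12/2)·8.775²·sin(360°/12) = 231.00 mm²); Merging all regions: the regions partially overlap — summed areas 474.75 mm² minus the doubly-counted overlap 156.66 mm² gives 318.09 mm² — area = 318.09 mm². At z = 22.25: the cube (footprint 18×4.5) is included at this height (area 81.00 mm²); the sphere at (0, 3): section is a regular 12-gon, circumradius = √(r²−h²) = √(9.5²−1.75²) = 9.337 (area = (12/2)·9.337²·sin(360°/12) = 261.56 mm²); the r=9 sphere at (5.5, 6) contributes a regular 12-gon of circumradius √(9²−6.25²) = 6.476 (area = (12/2)·6.476²·sin(360°/12) = 125.81 mm²); Taking the union: the regions partially overlap — summed areas 468.38 mm² minus the doubly-counted overlap 135.67 mm² gives 332.71 mm² — area = 332.71 mm². Checking containment: at z = 22.25 the cross-section extends beyond the z = 18 cross-section by about 59.25 mm².

part overhangs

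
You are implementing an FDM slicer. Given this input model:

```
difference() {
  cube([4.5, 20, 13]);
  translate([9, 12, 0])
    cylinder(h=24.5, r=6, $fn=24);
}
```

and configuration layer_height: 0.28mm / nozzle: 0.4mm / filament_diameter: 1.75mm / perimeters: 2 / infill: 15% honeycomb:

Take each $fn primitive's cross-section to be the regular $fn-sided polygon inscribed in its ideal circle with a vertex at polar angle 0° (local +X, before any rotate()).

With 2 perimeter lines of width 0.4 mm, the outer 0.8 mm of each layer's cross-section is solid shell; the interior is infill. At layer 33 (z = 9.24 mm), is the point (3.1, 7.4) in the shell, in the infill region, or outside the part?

infill

At z = 9.24 mm: the 4.5×20 cube contributes its full rectangle; the cylinder at (9, 12): section is a regular 24-gon, circumradius r=6; Subtracting the remaining from the first: starting from the 4.5×20 cube, the r=6 cylinder at (9, 12) partially overlaps it — only the 7.86 mm² overlap (of its 111.81 mm²) is removed, clipping the outline — 1 connected region. Overall, the cross-section is a single solid region. The nearest boundary edge runs (4.50, 8.09)→(4.50, 0.00); distance from the point to it = 1.40 mm. The point is inside the cross-section and 1.40 mm from the nearest boundary — more than the 0.8 mm shell width (2 × 0.4), so it's in the infill interior.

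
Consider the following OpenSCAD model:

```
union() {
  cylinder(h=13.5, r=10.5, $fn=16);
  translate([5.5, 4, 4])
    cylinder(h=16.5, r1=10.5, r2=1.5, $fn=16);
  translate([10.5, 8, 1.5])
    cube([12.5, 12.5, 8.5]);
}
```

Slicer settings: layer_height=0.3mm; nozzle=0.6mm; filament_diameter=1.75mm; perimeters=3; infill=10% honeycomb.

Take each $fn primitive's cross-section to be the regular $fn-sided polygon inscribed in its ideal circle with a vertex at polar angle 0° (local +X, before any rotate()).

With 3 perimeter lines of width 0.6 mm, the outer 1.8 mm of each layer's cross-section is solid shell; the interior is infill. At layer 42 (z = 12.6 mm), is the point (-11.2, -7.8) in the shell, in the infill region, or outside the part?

outside

At z = 12.6 mm: the r=10.5 cylinder contributes a regular 16-gon of circumradius 10.5; the cone at (5.5, 4) (r1=10.5→r2=1.5) has section circumradius 5.809 here — a regular 16-gon; the cube at (10.5, 8) is absent (z outside [1.5, 10]); Taking the union: the regions partially overlap (shared area 85.65 mm²), so overlapping operands fuse into one piece — 1 connected region. Overall, the cross-section is a single solid region. The nearest boundary edge runs (-7.42, -7.42)→(-9.70, -4.02); distance from the point to it = 3.35 mm. The point is not inside any of the regions above, so it lies outside the cross-section (3.35 mm from the nearest boundary).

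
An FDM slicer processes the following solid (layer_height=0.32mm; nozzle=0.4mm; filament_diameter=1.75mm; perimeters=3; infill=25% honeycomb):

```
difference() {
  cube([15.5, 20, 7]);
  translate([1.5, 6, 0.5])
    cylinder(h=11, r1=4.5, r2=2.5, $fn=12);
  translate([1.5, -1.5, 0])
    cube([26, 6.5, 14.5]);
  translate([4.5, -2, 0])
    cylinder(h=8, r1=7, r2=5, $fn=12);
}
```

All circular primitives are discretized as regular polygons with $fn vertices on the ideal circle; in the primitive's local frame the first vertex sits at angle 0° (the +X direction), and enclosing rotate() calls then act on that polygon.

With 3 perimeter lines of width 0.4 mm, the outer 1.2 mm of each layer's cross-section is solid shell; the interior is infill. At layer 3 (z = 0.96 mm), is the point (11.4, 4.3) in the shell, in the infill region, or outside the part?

At z = 0.96 mm: the 15.5×20 cube contributes its full rectangle; the cone at (1.5, 6) (r1=4.5→r2=2.5) has section circumradius 4.416 here — a regular 12-gon; the 26×6.5 cube at (1.5, -1.5) contributes its full rectangle; the cone at (4.5, -2) contributes a regular 12-gon of circumradius 6.760 (interpolated between r1=7 and r2=5 at t=0.120); Taking the first minus the rest: starting from the 15.5×20 cube, the cone at (1.5, 6) partially overlaps it — only the 41.90 mm² overlap (of its 58.51 mm²) is removed, clipping the outline; the 26×6.5 cube at (1.5, -1.5) partially overlaps it — only the 59.65 mm² overlap (of its 169.00 mm²) is removed, clipping the outline; the cone at (4.5, -2) partially overlaps it — only the 2.68 mm² overlap (of its 137.09 mm²) is removed, clipping the outline — 1 connected region. Overall, the cross-section is a single solid region. The nearest boundary edge runs (15.50, 5.00)→(5.65, 5.00); distance from the point to it = 0.70 mm. The point is not inside any of the regions above, so it lies outside the cross-section (0.70 mm from the nearest boundary).

outside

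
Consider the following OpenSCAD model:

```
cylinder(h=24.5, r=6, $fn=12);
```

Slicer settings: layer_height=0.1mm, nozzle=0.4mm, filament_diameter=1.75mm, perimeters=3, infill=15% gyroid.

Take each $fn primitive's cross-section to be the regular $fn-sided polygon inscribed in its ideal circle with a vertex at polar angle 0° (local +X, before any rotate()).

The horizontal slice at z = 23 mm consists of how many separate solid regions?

1

At z = 23 mm: the r=6 cylinder contributes a regular 12-gon of circumradius 6. The result has 1 disconnected region.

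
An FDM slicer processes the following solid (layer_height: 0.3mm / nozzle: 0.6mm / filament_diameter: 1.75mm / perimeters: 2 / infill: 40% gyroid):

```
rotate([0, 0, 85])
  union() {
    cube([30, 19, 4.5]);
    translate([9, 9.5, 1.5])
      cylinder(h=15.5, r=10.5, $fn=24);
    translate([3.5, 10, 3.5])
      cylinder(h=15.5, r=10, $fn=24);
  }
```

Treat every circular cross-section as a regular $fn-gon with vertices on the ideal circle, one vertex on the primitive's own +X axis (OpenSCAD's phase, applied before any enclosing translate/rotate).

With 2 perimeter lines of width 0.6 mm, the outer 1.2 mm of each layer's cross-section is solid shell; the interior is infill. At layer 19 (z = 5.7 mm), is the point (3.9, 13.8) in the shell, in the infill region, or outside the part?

outside

At z = 5.7 mm: the cube is absent (z outside [0, 4.5]); the r=10.5 cylinder at (9, 9.5) gives a regular 24-gon of circumradius 10.5 (constant along its height); the r=10 cylinder at (3.5, 10) gives a regular 24-gon of circumradius 10 (constant along its height); Combining (union): the regions partially overlap (shared area 214.85 mm²), so overlapping operands fuse into one piece — 1 connected region; (rotated 85° about Z; rotation is an isometry so areas/perimeters/island counts are preserved). Overall, the cross-section is a single solid region. Undo the 85° rotation: the query point maps to (14.087, -2.682) in the un-rotated model frame. The nearest boundary edge runs (14.25, 0.41)→(11.72, -0.64); distance from the point to it = 2.79 mm. The point is not inside any of the regions above, so it lies outside the cross-section (2.79 mm from the nearest boundary).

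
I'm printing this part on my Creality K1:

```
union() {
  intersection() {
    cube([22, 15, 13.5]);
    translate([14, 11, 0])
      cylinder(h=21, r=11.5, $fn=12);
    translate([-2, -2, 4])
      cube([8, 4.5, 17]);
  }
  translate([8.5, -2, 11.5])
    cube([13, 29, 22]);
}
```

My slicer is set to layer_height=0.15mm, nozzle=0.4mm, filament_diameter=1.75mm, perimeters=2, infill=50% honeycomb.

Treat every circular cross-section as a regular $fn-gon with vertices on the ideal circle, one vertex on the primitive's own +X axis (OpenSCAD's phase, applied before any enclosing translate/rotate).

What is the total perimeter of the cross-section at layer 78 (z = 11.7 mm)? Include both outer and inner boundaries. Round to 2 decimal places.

At z = 11.7 mm: the cube is present — its section is the full 22×15 rectangle (perimeter 74.00 mm); the r=11.5 cylinder at (14, 11) gives a regular 12-gon of circumradius 11.5 (constant along its height) (perimeter = 2·12·11.500·sin(180°/12) = 71.43 mm); the cube at (-2, -2) is present — its section is the full 8×4.5 rectangle (perimeter 25.00 mm); Keeping only the common overlap: the r=11.5 cylinder at (14, 11) partially overlaps the 22×15 cube; clipping to the common part keeps 255.68 mm²; the 8×4.5 cube at (-2, -2) does not overlap the running intersection (empty) — nothing remains; the cube at (8.5, -2) (footprint 13×29) is included at this height (perimeter 84.00 mm); Combining (union): only the 13×29 cube at (8.5, -2) is present, so the union is just that shape — boundary = 84.00 mm. Overall, the cross-section is a single solid region. Total boundary length (outer) = 84.00 mm.

84.00 mm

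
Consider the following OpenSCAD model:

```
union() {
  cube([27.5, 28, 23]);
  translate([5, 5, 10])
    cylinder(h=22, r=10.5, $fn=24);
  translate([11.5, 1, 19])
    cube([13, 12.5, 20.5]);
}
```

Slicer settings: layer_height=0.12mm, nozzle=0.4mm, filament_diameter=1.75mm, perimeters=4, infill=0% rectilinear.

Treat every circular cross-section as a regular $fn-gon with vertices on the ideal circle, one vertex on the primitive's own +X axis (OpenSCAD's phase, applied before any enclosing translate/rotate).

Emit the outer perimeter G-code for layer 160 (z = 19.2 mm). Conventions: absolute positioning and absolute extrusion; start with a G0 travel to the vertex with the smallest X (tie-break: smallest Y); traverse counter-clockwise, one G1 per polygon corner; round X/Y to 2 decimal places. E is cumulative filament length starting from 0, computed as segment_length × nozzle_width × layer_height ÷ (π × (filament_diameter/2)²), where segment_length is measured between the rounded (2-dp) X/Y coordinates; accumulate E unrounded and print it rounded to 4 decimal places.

G0 X-5.50 Y5.00 Z19.20
G1 X-5.14 Y2.28 E0.0548
G1 X-4.09 Y-0.25 E0.1094
G1 X-2.42 Y-2.42 E0.1641
G1 X-0.25 Y-4.09 E0.2187
G1 X2.28 Y-5.14 E0.2734
G1 X5.00 Y-5.50 E0.3281
G1 X7.72 Y-5.14 E0.3829
G1 X10.25 Y-4.09 E0.4375
G1 X12.42 Y-2.42 E0.4922
G1 X14.09 Y-0.25 E0.5468
G1 X14.20 Y0.00 E0.5523
G1 X27.50 Y0.00 E0.8177
G1 X27.50 Y28.00 E1.3765
G1 X0.00 Y28.00 E1.9253
G1 X0.00 Y14.20 E2.2007
G1 X-0.25 Y14.09 E2.2061
G1 X-2.42 Y12.42 E2.2607
G1 X-4.09 Y10.25 E2.3154
G1 X-5.14 Y7.72 E2.3701
G1 X-5.50 Y5.00 E2.4248

At z = 19.2 mm: the 27.5×28 cube contributes its full rectangle; the r=10.5 cylinder at (5, 5) gives a regular 24-gon of circumradius 10.5 (constant along its height); the cube at (11.5, 1) is present — its section is the full 13×12.5 rectangle; Merging all regions: the regions partially overlap (shared area 373.34 mm²), so overlapping operands fuse into one piece — 1 connected region. The outline is a single polygon with 20 vertices. Extrusion per mm of travel: 0.4 × 0.12 / (π × 0.875²) = 0.019956. Accumulating E over each segment gives final E = 2.4248.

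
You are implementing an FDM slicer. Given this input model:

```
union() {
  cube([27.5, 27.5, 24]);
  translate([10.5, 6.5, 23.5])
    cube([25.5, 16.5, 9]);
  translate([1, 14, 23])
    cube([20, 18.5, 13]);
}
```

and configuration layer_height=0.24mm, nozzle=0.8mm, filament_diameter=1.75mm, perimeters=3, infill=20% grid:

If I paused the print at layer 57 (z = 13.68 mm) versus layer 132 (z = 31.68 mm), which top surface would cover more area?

Layer 57 (z = 13.68): the 27.5×27.5 cube contributes its full rectangle (area 756.25 mm²); the cube at (10.5, 6.5) is not intersected at this z (z outside [23.5, 32.5]); the cube at (1, 14) is absent (z outside [23, 36]); Taking the union: only the 27.5×27.5 cube is present, so the union is just that shape — area = 756.25 mm². So its area = 756.25 mm². Layer 132 (z = 31.68): the cube is not intersected at this z (z outside [0, 24]); the cube at (10.5, 6.5) (footprint 25.5×16.5) is included at this height (area 420.75 mm²); the cube at (1, 14) (footprint 20×18.5) is included at this height (area 370.00 mm²); Combining (union): the regions partially overlap — summed areas 790.75 mm² minus the doubly-counted overlap 94.50 mm² gives 696.25 mm² — area = 696.25 mm². So its area = 696.25 mm². Layer 57 is larger (756.25 vs 696.25 mm²).

layer 57 (z = 13.68 mm)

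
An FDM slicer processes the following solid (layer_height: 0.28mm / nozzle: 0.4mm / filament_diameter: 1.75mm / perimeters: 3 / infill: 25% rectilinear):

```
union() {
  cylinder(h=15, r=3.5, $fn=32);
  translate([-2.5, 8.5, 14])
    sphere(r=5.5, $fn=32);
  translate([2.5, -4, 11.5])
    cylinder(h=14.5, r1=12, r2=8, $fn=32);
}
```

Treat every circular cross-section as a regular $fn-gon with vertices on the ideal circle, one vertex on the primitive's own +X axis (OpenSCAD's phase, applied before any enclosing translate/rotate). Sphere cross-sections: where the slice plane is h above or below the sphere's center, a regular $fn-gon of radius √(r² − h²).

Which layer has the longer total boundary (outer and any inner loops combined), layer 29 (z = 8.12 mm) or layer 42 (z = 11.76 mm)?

layer 42 (z = 11.76 mm)

Layer 29 (z = 8.12): the r=3.5 cylinder contributes a regular 32-gon of circumradius 3.5 (perimeter = 2·32·3.500·sin(180°/32) = 21.96 mm); the sphere at (-2.5, 8.5) does not reach this height (|z−center|=5.880 > r=5.5); the cone at (2.5, -4) is not intersected at this z (z outside [11.5, 26]); Combining (union): only the r=3.5 cylinder is present, so the union is just that shape — boundary = 21.96 mm. So its perimeter = 21.96 mm. Layer 42 (z = 11.76): the r=3.5 cylinder gives a regular 32-gon of circumradius 3.5 (constant along its height) (perimeter = 2·32·3.500·sin(180°/32) = 21.96 mm); the r=5.5 sphere at (-2.5, 8.5) contributes a regular 32-gon of circumradius √(5.5²−2.24²) = 5.023 (perimeter = 2·32·5.023·sin(180°/32) = 31.51 mm); the cone at (2.5, -4) (r1=12→r2=8) has section circumradius 11.928 here — a regular 32-gon (perimeter = 2·32·11.928·sin(180°/32) = 74.83 mm); Combining (union): the regions partially overlap (shared area 59.37 mm²), so the edge portions inside another operand are dropped and the merged outline is re-measured after clipping — boundary = 86.59 mm. So its perimeter = 86.59 mm. Layer 42 is larger (86.59 vs 21.96 mm).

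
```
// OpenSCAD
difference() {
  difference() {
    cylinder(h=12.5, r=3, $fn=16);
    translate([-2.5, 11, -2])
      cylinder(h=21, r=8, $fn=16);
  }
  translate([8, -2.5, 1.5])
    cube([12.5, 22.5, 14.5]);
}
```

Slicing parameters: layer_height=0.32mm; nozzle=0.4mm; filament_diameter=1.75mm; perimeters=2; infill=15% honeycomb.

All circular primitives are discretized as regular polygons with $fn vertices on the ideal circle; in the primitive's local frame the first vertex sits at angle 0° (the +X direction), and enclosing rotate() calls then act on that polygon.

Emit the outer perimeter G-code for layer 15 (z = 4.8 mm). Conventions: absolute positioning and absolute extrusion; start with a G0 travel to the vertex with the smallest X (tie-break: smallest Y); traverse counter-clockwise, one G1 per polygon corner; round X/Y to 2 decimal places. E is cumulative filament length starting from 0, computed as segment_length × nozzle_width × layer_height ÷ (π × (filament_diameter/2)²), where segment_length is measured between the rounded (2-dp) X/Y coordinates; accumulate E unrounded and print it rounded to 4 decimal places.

At z = 4.8 mm: the r=3 cylinder gives a regular 16-gon of circumradius 3 (constant along its height); the r=8 cylinder at (-2.5, 11) gives a regular 16-gon of circumradius 8 (constant along its height); Subtracting the remaining from the first: starting from the r=3 cylinder, the r=8 cylinder at (-2.5, 11) misses the remaining region (no effect) — 1 connected region; the cube at (8, -2.5) (footprint 12.5×22.5) is included at this height; Subtracting the remaining from the first: starting from that combined region, the 12.5×22.5 cube at (8, -2.5) misses the remaining region (no effect) — 1 connected region. The outline is a single polygon with 16 vertices. Extrusion per mm of travel: 0.4 × 0.32 / (π × 0.875²) = 0.053216. Accumulating E over each segment gives final E = 0.9964.

G0 X-3.00 Y0.00 Z4.80
G1 X-2.77 Y-1.15 E0.0624
G1 X-2.12 Y-2.12 E0.1245
G1 X-1.15 Y-2.77 E0.1867
G1 X0.00 Y-3.00 E0.2491
G1 X1.15 Y-2.77 E0.3115
G1 X2.12 Y-2.12 E0.3736
G1 X2.77 Y-1.15 E0.4358
G1 X3.00 Y0.00 E0.4982
G1 X2.77 Y1.15 E0.5606
G1 X2.12 Y2.12 E0.6227
G1 X1.15 Y2.77 E0.6849
G1 X0.00 Y3.00 E0.7473
G1 X-1.15 Y2.77 E0.8097
G1 X-2.12 Y2.12 E0.8718
G1 X-2.77 Y1.15 E0.9340
G1 X-3.00 Y0.00 E0.9964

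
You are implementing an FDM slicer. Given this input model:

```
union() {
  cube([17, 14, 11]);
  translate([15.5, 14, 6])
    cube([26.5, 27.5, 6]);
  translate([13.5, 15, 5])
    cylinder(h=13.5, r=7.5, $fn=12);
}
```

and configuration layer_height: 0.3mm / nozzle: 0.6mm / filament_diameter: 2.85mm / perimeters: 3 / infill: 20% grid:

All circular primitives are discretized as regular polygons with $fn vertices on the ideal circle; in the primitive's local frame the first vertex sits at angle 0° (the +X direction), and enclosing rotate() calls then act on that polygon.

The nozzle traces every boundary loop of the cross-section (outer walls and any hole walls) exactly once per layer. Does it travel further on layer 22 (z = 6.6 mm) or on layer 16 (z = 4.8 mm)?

layer 22 (z = 6.6 mm)

Layer 22 (z = 6.6): the cube (footprint 17×14) is included at this height (perimeter 62.00 mm); the 26.5×27.5 cube at (15.5, 14) contributes its full rectangle (perimeter 108.00 mm); the r=7.5 cylinder at (13.5, 15) contributes a regular 12-gon of circumradius 7.5 (perimeter = 2·12·7.500·sin(180°/12) = 46.59 mm); Combining (union): the regions partially overlap (shared area 89.02 mm²), so the edge portions inside another operand are dropped and the merged outline is re-measured after clipping — boundary = 162.25 mm. So its perimeter = 162.25 mm. Layer 16 (z = 4.8): the cube (footprint 17×14) is included at this height (perimeter 62.00 mm); the cube at (15.5, 14) is absent (z outside [6, 12]); the cylinder at (13.5, 15) does not reach this height (z outside [5, 18.5]); Taking the union: only the 17×14 cube is present, so the union is just that shape — boundary = 62.00 mm. So its perimeter = 62.00 mm. Layer 22 is larger (162.25 vs 62.00 mm).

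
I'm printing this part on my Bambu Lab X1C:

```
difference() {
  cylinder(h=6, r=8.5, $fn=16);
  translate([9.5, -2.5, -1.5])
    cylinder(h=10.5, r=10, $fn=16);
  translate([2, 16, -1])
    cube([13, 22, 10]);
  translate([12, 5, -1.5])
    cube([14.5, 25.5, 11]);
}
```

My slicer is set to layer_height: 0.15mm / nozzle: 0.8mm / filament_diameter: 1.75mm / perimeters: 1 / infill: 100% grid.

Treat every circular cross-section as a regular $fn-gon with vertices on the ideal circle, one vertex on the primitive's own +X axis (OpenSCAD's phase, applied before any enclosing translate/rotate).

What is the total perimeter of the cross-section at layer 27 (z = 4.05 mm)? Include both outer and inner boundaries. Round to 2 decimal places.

At z = 4.05 mm: the cylinder: section is a regular 16-gon, circumradius r=8.5 (perimeter = 2·16·8.500·sin(180°/16) = 53.06 mm); the r=10 cylinder at (9.5, -2.5) contributes a regular 16-gon of circumradius 10 (perimeter = 2·16·10.000·sin(180°/16) = 62.43 mm); the 13×22 cube at (2, 16) contributes its full rectangle (perimeter 70.00 mm); the cube at (12, 5) is present — its section is the full 14.5×25.5 rectangle (perimeter 80.00 mm); Taking the first minus the rest: starting from the r=8.5 cylinder, the r=10 cylinder at (9.5, -2.5) partially overlaps it — only the 90.97 mm² overlap (of its 306.15 mm²) is removed, clipping the outline; the 13×22 cube at (2, 16) misses the remaining region (no effect); the 14.5×25.5 cube at (12, 5) misses the remaining region (no effect) — boundary = 51.26 mm. Overall, the cross-section is a single solid region. Total boundary length (outer) = 51.26 mm.

51.26 mm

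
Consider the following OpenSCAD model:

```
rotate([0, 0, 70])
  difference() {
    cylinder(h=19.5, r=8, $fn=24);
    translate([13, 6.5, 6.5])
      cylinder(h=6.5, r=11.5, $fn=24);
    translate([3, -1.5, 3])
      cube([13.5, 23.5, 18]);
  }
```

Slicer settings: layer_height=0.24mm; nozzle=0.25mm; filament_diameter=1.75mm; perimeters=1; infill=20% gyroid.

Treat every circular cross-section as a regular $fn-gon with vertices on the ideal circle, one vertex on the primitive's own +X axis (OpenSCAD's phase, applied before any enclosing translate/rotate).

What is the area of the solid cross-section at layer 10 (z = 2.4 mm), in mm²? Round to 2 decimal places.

198.77 mm²

At z = 2.4 mm: the r=8 cylinder contributes a regular 24-gon of circumradius 8 (area = (24/2)·8.000²·sin(360°/24) = 198.77 mm²); the cylinder at (13, 6.5) is not intersected at this z (z outside [6.5, 13]); the cube at (3, -1.5) is absent (z outside [3, 21]); After the difference (first − rest): none of the subtracted shapes is present at this height, so the r=8 cylinder is unchanged — area = 198.77 mm²; (rotated 70° about Z; rotation is an isometry so areas/perimeters/island counts are preserved). Overall, the cross-section is a single solid region. Net area = 198.77 mm².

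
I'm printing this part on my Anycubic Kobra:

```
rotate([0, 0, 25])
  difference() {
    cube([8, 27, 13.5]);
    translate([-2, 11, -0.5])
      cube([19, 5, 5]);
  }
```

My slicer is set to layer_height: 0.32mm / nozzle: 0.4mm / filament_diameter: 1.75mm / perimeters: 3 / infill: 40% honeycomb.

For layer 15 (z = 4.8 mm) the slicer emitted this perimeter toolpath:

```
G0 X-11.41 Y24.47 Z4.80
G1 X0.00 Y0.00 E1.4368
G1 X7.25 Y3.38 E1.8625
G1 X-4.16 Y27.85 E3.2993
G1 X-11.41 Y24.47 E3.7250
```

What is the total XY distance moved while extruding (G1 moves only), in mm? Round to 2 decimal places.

70.00 mm

Sum the Euclidean lengths of each G1 segment: total = 70.00 mm.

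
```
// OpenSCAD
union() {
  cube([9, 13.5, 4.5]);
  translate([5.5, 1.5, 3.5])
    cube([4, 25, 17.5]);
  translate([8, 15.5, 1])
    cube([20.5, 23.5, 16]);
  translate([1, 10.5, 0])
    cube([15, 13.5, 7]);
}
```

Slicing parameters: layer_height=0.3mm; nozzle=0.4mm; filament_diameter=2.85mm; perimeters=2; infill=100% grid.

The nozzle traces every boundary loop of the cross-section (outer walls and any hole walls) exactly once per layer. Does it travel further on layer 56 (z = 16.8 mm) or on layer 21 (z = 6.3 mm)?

layer 21 (z = 6.3 mm)

Layer 56 (z = 16.8): the cube does not reach this height (z outside [0, 4.5]); the 4×25 cube at (5.5, 1.5) contributes its full rectangle (perimeter 58.00 mm); the 20.5×23.5 cube at (8, 15.5) contributes its full rectangle (perimeter 88.00 mm); the cube at (1, 10.5) is absent (z outside [0, 7]); Taking the union: the regions partially overlap (shared area 16.50 mm²), so the edge portions inside another operand are dropped and the merged outline is re-measured after clipping — boundary = 121.00 mm. So its perimeter = 121.00 mm. Layer 21 (z = 6.3): the cube does not reach this height (z outside [0, 4.5]); the 4×25 cube at (5.5, 1.5) contributes its full rectangle (perimeter 58.00 mm); the cube at (8, 15.5) (footprint 20.5×23.5) is included at this height (perimeter 88.00 mm); the 15×13.5 cube at (1, 10.5) contributes its full rectangle (perimeter 57.00 mm); Combining (union): the regions partially overlap (shared area 125.75 mm²), so the edge portions inside another operand are dropped and the merged outline is re-measured after clipping — boundary = 130.00 mm. So its perimeter = 130.00 mm. Layer 21 is larger (130.00 vs 121.00 mm).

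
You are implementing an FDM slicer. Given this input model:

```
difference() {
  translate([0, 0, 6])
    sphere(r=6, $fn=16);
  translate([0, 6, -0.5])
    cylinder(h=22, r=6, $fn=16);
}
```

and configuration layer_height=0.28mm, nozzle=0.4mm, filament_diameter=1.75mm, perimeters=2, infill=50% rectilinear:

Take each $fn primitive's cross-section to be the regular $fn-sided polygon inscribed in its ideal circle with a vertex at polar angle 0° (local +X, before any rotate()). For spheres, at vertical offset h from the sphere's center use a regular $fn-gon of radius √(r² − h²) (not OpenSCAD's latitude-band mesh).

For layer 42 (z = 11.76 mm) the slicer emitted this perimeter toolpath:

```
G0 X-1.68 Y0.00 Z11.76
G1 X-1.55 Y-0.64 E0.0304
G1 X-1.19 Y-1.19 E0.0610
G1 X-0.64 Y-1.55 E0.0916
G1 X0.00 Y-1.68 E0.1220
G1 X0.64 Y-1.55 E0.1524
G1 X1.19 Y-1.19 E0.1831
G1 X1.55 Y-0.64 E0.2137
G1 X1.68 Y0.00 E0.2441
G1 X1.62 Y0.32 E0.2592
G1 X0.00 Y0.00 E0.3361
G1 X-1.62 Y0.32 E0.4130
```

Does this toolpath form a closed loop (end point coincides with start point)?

no

Start point (G0): (-1.68, 0.00). End point (last G1): the path does not return to the start — open.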